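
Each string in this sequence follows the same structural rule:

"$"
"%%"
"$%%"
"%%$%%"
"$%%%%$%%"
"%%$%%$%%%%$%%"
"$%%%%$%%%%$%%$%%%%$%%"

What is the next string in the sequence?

%%$%%$%%%%$%%$%%%%$%%%%$%%$%%%%$%%

Each term (from the third on) is the two preceding terms concatenated in order: term 3 = $·%% = $%%.
Continuing: %%$%%$%%%%$%% · $%%%%$%%%%$%%$%%%%$%% gives term 8.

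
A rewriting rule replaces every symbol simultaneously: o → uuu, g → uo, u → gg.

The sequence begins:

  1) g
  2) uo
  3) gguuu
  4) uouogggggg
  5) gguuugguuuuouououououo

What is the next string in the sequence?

uouogggggguouogggggggguuugguuugguuugguuugguuugguuu

Applying the rule to each of the 22 symbols of gguuugguuuuouououououo gives the pieces uo uo gg gg gg uo uo gg gg gg gg uuu gg uuu gg uuu gg uuu gg uuu gg uuu, which concatenate to the answer.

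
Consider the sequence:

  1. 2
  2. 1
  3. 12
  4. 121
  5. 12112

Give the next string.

12112121

Each term (from the third on) is the previous term followed by the one before it: term 3 = 1·2 = 12.
So term 6 is 12112·121.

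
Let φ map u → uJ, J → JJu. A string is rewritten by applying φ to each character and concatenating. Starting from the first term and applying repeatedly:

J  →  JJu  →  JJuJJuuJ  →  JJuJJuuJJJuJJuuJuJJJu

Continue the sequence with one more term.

JJuJJuuJJJuJJuuJuJJJuJJuJJuuJJJuJJuuJuJJJuuJJJuJJuJJuuJ

Applying the rule to each of the 21 symbols of JJuJJuuJJJuJJuuJuJJJu gives the pieces JJu JJu uJ JJu JJu uJ uJ JJu JJu JJu uJ JJu JJu uJ uJ JJu uJ JJu JJu JJu uJ, which concatenate to the answer.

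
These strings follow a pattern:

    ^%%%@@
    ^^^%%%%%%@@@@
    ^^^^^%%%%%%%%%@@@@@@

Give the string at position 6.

^^^^^^^^^^^%%%%%%%%%%%%%%%%%%@@@@@@@@@@@@

Each string has the form ^^{2n-1} %^{3n} @^{2n} (n = 1, 2, …).
At n = 6 the blocks have lengths 11, 18, 12.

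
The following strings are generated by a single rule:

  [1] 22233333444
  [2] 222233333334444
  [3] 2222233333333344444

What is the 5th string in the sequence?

Term n consists of n 2's, followed by 2n-1 3's, followed by n 4's, where the shown terms are n = 3, 4, 5.
Setting n = 7 gives 7, 13, 7 characters in each block.

222222233333333333334444444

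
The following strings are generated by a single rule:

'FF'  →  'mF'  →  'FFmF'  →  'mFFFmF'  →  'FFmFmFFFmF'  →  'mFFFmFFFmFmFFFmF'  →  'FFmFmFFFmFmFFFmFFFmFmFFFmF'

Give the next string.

Each term (from the third on) is the two preceding terms concatenated in order: term 3 = FF·mF = FFmF.
Continuing: mFFFmFFFmFmFFFmF · FFmFmFFFmFmFFFmFFFmFmFFFmF gives term 8.

mFFFmFFFmFmFFFmFFFmFmFFFmFmFFFmFFFmFmFFFmF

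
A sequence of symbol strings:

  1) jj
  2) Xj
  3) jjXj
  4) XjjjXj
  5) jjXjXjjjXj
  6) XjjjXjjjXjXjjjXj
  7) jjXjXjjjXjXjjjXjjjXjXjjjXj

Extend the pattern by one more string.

XjjjXjjjXjXjjjXjjjXjXjjjXjXjjjXjjjXjXjjjXj

This is a Fibonacci-style word recurrence s(k) = s(k−2)·s(k−1): e.g. jj·Xj = jjXj.
The next term joins XjjjXjjjXjXjjjXj and jjXjXjjjXjXjjjXjjjXjXjjjXj.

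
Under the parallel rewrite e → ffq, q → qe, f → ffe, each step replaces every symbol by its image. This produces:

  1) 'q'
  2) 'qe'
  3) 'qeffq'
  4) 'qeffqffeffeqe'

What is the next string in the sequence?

qeffqffeffeqeffeffeffqffeffeffqqeffq

φ(qeffqffeffeqe) expands symbol-by-symbol to qe ffq ffe ffe qe ffe ffe ffq ffe ffe ffq qe ffq; joining the 13 pieces gives the next term.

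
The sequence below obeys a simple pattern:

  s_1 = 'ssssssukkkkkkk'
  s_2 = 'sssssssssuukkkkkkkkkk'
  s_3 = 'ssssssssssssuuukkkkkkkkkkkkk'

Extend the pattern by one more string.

sssssssssssssssuuuukkkkkkkkkkkkkkkk

Each string has the form s^{3n} u^{n-1} k^{3n+1}, where the shown terms are n = 2, 3, 4.
Setting n = 5 gives 15, 4, 16 characters in each block.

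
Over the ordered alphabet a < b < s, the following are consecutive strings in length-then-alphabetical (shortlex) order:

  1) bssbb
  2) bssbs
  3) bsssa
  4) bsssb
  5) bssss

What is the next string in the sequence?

Treat bssss as a base-3 numeral over the given alphabet and add one, carrying through any trailing s's.

saaaa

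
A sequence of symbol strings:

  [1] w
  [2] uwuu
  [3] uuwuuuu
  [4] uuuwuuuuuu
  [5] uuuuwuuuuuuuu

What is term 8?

Each term wraps the previous one in u on the left and uu on the right.
From uuuuwuuuuuuuu, 3 further steps: uuuuwuuuuuuuu → uuuuuwuuuuuuuuuu → uuuuuuwuuuuuuuuuuuu → (answer).

uuuuuuuwuuuuuuuuuuuuuu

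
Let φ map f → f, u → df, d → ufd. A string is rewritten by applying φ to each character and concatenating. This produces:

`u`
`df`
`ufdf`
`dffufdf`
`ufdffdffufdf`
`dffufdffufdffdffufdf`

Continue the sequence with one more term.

Rewriting the 20 symbols of dffufdffufdffdffufdf one by one yields ufd f f df f ufd f f df f ufd f f ufd f f df f ufd f; concatenated:

ufdffdffufdffdffufdffufdffdffufdf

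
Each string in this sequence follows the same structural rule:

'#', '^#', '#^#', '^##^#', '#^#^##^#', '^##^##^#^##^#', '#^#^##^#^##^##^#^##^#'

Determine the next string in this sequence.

Each term (from the third on) is the two preceding terms concatenated in order: term 3 = #·^# = #^#.
Continuing: ^##^##^#^##^# · #^#^##^#^##^##^#^##^# gives term 8.

^##^##^#^##^##^#^##^#^##^##^#^##^#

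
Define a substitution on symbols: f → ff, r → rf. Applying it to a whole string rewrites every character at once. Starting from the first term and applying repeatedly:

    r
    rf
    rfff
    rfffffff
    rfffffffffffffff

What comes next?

Applying the rule to each of the 16 symbols of rfffffffffffffff gives the pieces rf ff ff ff ff ff ff ff ff ff ff ff ff ff ff ff, which concatenate to the answer.

rfffffffffffffffffffffffffffffff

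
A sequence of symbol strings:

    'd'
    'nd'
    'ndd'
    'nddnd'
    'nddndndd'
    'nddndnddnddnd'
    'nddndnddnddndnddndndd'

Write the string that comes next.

This is a Fibonacci-style word recurrence s(k) = s(k−1)·s(k−2): e.g. nd·d = ndd.
So term 8 is nddndnddnddndnddndndd·nddndnddnddnd.

nddndnddnddndnddndnddnddndnddnddnd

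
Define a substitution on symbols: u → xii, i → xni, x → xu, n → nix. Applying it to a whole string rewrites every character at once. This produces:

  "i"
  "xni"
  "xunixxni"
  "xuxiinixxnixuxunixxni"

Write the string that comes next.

xuxiixuxnixninixxnixuxunixxnixuxiixuxiinixxnixuxunixxni

Applying the rule to each of the 21 symbols of xuxiinixxnixuxunixxni gives the pieces xu xii xu xni xni nix xni xu xu nix xni xu xii xu xii nix xni xu xu nix xni, which concatenate to the answer.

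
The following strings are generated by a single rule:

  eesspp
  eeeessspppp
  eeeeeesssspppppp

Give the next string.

Term n consists of 2n e's, followed by n+1 s's, followed by 2n p's (n = 1, 2, …).
Setting n = 4 gives 8, 5, 8 characters in each block.

eeeeeeeessssspppppppp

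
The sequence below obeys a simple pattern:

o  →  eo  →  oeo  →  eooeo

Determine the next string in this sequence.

oeoeooeo

This is a Fibonacci-style word recurrence s(k) = s(k−2)·s(k−1): e.g. o·eo = oeo.
The next term joins oeo and eooeo.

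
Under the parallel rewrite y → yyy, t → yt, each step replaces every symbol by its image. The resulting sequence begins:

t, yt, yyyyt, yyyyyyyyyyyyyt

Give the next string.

φ(yyyyyyyyyyyyyt) expands symbol-by-symbol to yyy yyy yyy yyy yyy yyy yyy yyy yyy yyy yyy yyy yyy yt; joining the 14 pieces gives the next term.

yyyyyyyyyyyyyyyyyyyyyyyyyyyyyyyyyyyyyyyyt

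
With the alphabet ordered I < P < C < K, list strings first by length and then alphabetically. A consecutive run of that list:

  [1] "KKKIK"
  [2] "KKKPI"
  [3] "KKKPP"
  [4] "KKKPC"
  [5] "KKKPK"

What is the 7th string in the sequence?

Stepping forward 2 times from KKKPK: KKKPK → KKKCI, then the target.

KKKCP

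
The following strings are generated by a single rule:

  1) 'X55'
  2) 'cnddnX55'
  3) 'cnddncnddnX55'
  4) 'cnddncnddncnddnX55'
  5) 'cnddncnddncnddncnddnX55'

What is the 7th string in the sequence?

cnddncnddncnddncnddncnddncnddnX55

Every step adds cnddn at the front: s(k+1) = cnddn·s(k).
From cnddncnddncnddncnddnX55, 2 further steps: cnddncnddncnddncnddnX55 → cnddncnddncnddncnddncnddnX55 → (answer).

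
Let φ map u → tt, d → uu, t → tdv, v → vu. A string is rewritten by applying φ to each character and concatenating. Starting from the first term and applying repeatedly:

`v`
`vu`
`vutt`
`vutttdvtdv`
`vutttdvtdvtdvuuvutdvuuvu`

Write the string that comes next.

vutttdvtdvtdvuuvutdvuuvutdvuuvuttttvutttdvuuvuttttvutt

φ(vutttdvtdvtdvuuvutdvuuvu) expands symbol-by-symbol to vu tt tdv tdv tdv uu vu tdv uu vu tdv uu vu tt tt vu tt tdv uu vu tt tt vu tt; joining the 24 pieces gives the next term.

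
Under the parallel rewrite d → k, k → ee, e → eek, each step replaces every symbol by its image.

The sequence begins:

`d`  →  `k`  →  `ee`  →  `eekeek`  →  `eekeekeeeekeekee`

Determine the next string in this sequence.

Applying the rule to each of the 16 symbols of eekeekeeeekeekee gives the pieces eek eek ee eek eek ee eek eek eek eek ee eek eek ee eek eek, which concatenate to the answer.

eekeekeeeekeekeeeekeekeekeekeeeekeekeeeekeek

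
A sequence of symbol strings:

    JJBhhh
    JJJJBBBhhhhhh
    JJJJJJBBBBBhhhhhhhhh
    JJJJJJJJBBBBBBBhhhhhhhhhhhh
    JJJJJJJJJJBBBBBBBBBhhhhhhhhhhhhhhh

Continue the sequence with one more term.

JJJJJJJJJJJJBBBBBBBBBBBhhhhhhhhhhhhhhhhhh

Term n consists of 2n J's, followed by 2n-1 B's, followed by 3n h's (n = 1, 2, …).
Setting n = 6 gives 12, 11, 18 characters in each block.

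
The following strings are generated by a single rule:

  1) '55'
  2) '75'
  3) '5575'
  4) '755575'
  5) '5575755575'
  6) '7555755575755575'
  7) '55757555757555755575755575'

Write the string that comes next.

755575557575557555757555757555755575755575

This is a Fibonacci-style word recurrence s(k) = s(k−2)·s(k−1): e.g. 55·75 = 5575.
The next term joins 7555755575755575 and 55757555757555755575755575.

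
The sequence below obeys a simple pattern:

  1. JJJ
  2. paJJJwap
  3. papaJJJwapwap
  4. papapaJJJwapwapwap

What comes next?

papapapaJJJwapwapwapwap

Each term wraps the previous one in pa on the left and wap on the right.
So the next term is pa·papapaJJJwapwapwap·wap.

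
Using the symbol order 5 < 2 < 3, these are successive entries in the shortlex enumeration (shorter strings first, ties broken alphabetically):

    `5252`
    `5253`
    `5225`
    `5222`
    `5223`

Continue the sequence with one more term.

5235

Find the rightmost character of 5223 below 3, bump it to the next letter, and reset everything to its right to 5.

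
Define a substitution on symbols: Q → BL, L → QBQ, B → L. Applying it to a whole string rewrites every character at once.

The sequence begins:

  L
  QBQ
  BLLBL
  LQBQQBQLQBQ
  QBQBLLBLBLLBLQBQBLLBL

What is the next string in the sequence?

Applying the rule to each of the 21 symbols of QBQBLLBLBLLBLQBQBLLBL gives the pieces BL L BL L QBQ QBQ L QBQ L QBQ QBQ L QBQ BL L BL L QBQ QBQ L QBQ, which concatenate to the answer.

BLLBLLQBQQBQLQBQLQBQQBQLQBQBLLBLLQBQQBQLQBQ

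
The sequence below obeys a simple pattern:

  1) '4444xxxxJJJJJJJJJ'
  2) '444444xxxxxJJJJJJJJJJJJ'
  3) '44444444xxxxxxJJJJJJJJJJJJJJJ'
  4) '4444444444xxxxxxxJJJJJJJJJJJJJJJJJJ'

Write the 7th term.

The n-th term is 2n 4's then n+2 x's then 3n+3 J's, where the shown terms are n = 2, 3, 4, 5.
At n = 8 the blocks have lengths 16, 10, 27.

4444444444444444xxxxxxxxxxJJJJJJJJJJJJJJJJJJJJJJJJJJJ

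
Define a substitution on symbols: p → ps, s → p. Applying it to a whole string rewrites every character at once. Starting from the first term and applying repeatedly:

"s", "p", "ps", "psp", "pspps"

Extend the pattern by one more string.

Rewriting each symbol of pspps: p→ps, s→p, p→ps, p→ps, s→p, which concatenates to ps p ps ps p.

psppspsp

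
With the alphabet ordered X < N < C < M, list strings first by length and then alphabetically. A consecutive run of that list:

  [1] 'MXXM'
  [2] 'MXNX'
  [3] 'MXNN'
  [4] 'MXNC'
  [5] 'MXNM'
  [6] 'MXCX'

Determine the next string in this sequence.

Find the rightmost character of MXCX below M, bump it to the next letter, and reset everything to its right to X.

MXCN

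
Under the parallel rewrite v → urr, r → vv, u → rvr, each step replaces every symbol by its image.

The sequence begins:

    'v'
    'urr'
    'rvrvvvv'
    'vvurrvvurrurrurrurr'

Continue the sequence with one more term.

Rewriting the 19 symbols of vvurrvvurrurrurrurr one by one yields urr urr rvr vv vv urr urr rvr vv vv rvr vv vv rvr vv vv rvr vv vv; concatenated:

urrurrrvrvvvvurrurrrvrvvvvrvrvvvvrvrvvvvrvrvvvv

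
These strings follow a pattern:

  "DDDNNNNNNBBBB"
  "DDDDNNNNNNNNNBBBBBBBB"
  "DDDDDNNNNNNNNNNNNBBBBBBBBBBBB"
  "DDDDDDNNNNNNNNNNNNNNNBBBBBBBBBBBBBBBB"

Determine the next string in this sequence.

DDDDDDDNNNNNNNNNNNNNNNNNNBBBBBBBBBBBBBBBBBBBB

The n-th term is n+2 D's then 3n+3 N's then 4n B's (n = 1, 2, …).
For the next term, n = 5, so the run lengths are 7, 18, 20.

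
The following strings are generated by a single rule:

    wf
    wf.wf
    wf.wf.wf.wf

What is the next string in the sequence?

Every step duplicates the string with '.' between the halves.
Doubling wf.wf.wf.wf with '.' between the halves:

wf.wf.wf.wf.wf.wf.wf.wf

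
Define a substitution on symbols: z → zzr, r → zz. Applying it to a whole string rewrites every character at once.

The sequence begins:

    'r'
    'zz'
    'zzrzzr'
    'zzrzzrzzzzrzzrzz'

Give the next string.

zzrzzrzzzzrzzrzzzzrzzrzzrzzrzzzzrzzrzzzzrzzr

Replace each of the 16 characters of zzrzzrzzzzrzzrzz in place — zzr zzr zz zzr zzr zz zzr zzr zzr zzr zz zzr zzr zz zzr zzr — and concatenate.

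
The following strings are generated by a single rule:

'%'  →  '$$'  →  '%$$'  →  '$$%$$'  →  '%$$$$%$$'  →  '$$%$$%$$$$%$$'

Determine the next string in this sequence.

Each term (from the third on) is the two preceding terms concatenated in order: term 3 = %·$$ = %$$.
So term 7 is %$$$$%$$·$$%$$%$$$$%$$.

%$$$$%$$$$%$$%$$$$%$$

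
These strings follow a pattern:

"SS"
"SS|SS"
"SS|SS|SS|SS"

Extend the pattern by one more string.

Each string is two copies of the previous one joined by '|'.
Doubling SS|SS|SS|SS with '|' between the halves:

SS|SS|SS|SS|SS|SS|SS|SS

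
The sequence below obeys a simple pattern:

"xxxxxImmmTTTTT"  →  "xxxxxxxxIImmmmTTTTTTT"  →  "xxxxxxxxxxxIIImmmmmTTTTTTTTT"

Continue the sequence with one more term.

xxxxxxxxxxxxxxIIIImmmmmmTTTTTTTTTTT

Reading off run lengths: x runs 5, 8, 11; I runs 1, 2, 3; m runs 3, 4, 5; T runs 5, 7, 9 — each is linear in n, where the shown terms are n = 2, 3, 4.
Setting n = 5 gives 14, 4, 6, 11 characters in each block.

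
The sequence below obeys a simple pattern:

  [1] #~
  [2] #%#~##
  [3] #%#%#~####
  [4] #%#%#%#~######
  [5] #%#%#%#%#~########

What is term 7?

Every step adds #% to the front and ## to the end of the previous string.
From #%#%#%#%#~########, 2 further steps: #%#%#%#%#~######## → #%#%#%#%#%#~########## → (answer).

#%#%#%#%#%#%#~############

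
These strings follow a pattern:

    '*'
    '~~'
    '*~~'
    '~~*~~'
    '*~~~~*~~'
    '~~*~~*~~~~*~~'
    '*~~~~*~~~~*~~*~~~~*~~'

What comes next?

This is a Fibonacci-style word recurrence s(k) = s(k−2)·s(k−1): e.g. *·~~ = *~~.
The next term joins ~~*~~*~~~~*~~ and *~~~~*~~~~*~~*~~~~*~~.

~~*~~*~~~~*~~*~~~~*~~~~*~~*~~~~*~~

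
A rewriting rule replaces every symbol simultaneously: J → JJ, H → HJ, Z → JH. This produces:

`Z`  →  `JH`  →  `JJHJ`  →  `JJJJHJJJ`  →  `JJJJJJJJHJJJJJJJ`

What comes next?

Applying the rule to each of the 16 symbols of JJJJJJJJHJJJJJJJ gives the pieces JJ JJ JJ JJ JJ JJ JJ JJ HJ JJ JJ JJ JJ JJ JJ JJ, which concatenate to the answer.

JJJJJJJJJJJJJJJJHJJJJJJJJJJJJJJJ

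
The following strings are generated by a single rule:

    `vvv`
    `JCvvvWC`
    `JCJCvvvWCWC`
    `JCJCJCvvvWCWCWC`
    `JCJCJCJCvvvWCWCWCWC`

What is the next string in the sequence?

s(k+1) = JC·s(k)·WC, so each term gains JC as a prefix and WC as a suffix.
Applying this once more to JCJCJCJCvvvWCWCWCWC:

JCJCJCJCJCvvvWCWCWCWCWC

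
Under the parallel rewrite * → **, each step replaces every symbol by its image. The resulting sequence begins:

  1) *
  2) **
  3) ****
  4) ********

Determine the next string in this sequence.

****************

Rewriting each symbol of ********: *→**, *→**, *→**, *→**, *→**, *→**, *→**, *→**, which concatenates to ** ** ** ** ** ** ** **.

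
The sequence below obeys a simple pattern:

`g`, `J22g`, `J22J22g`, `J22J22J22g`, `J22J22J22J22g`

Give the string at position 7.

J22J22J22J22J22J22g

Each term is the previous one with J22 prepended.
From J22J22J22J22g, 2 further steps: J22J22J22J22g → J22J22J22J22J22g → (answer).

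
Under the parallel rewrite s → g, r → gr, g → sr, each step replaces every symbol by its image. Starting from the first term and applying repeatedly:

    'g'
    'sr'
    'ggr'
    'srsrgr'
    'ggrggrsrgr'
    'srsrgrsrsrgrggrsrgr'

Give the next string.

Rewriting the 19 symbols of srsrgrsrsrgrggrsrgr one by one yields g gr g gr sr gr g gr g gr sr gr sr sr gr g gr sr gr; concatenated:

ggrggrsrgrggrggrsrgrsrsrgrggrsrgr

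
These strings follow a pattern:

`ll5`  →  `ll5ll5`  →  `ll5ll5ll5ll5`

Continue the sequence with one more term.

Every step duplicates the string.
Doubling ll5ll5ll5ll5:

ll5ll5ll5ll5ll5ll5ll5ll5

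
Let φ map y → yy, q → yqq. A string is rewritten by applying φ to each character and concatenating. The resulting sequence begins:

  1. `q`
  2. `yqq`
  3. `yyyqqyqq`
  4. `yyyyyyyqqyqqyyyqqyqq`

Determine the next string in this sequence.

Rewriting the 20 symbols of yyyyyyyqqyqqyyyqqyqq one by one yields yy yy yy yy yy yy yy yqq yqq yy yqq yqq yy yy yy yqq yqq yy yqq yqq; concatenated:

yyyyyyyyyyyyyyyqqyqqyyyqqyqqyyyyyyyqqyqqyyyqqyqq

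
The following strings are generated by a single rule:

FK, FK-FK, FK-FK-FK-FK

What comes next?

FK-FK-FK-FK-FK-FK-FK-FK

Every step duplicates the string with '-' between the halves.
One more doubling of FK-FK-FK-FK gives the answer.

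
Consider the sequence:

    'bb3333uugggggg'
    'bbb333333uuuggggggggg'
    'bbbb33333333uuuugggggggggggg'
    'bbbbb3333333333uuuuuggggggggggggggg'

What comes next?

Reading off run lengths: b runs 2, 3, 4, 5; 3 runs 4, 6, 8, 10; u runs 2, 3, 4, 5; g runs 6, 9, 12, 15 — each is linear in n, where the shown terms are n = 2, 3, 4, 5.
Setting n = 6 gives 6, 12, 6, 18 characters in each block.

bbbbbb333333333333uuuuuugggggggggggggggggg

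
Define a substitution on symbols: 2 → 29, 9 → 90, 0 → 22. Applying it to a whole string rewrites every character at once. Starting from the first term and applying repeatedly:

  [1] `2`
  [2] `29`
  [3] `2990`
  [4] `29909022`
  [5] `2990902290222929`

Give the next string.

29909022902229299022292929902990

Replace each of the 16 characters of 2990902290222929 in place — 29 90 90 22 90 22 29 29 90 22 29 29 29 90 29 90 — and concatenate.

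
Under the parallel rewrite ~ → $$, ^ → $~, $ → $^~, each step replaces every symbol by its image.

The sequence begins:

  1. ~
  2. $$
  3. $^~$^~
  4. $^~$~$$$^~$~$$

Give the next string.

Replace each of the 14 characters of $^~$~$$$^~$~$$ in place — $^~ $~ $$ $^~ $$ $^~ $^~ $^~ $~ $$ $^~ $$ $^~ $^~ — and concatenate.

$^~$~$$$^~$$$^~$^~$^~$~$$$^~$$$^~$^~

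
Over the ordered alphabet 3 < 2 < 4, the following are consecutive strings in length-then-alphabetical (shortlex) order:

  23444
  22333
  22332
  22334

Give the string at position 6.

Advancing 2 positions from 22334 through 22334 → 22323 reaches term 6.

22322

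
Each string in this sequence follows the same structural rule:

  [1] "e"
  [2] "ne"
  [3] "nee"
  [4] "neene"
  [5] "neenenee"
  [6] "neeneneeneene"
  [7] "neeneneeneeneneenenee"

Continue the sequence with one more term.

neeneneeneeneneeneneeneeneneeneene

From term 3 onward, concatenate the last term with the second-to-last: ne·e = nee, nee·ne = neene, …
So term 8 is neeneneeneeneneenenee·neeneneeneene.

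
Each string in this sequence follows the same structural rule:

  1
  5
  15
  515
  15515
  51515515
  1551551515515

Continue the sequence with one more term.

This is a Fibonacci-style word recurrence s(k) = s(k−2)·s(k−1): e.g. 1·5 = 15.
Continuing: 51515515 · 1551551515515 gives term 8.

515155151551551515515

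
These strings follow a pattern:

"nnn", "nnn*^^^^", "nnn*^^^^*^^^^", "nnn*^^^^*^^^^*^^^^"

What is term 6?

Each term is the previous one with *^^^^ appended.
From nnn*^^^^*^^^^*^^^^, 2 further steps: nnn*^^^^*^^^^*^^^^ → nnn*^^^^*^^^^*^^^^*^^^^ → (answer).

nnn*^^^^*^^^^*^^^^*^^^^*^^^^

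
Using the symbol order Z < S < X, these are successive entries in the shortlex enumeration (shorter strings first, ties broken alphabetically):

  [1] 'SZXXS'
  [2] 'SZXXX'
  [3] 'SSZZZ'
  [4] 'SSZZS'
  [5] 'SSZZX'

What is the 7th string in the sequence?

SSZSS

Advancing 2 positions from SSZZX through SSZZX → SSZSZ reaches term 7.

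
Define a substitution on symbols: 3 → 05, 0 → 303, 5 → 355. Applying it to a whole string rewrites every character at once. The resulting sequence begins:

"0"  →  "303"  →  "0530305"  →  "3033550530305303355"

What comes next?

0530305053553553033550530305303355053030505355355

Applying the rule to each of the 19 symbols of 3033550530305303355 gives the pieces 05 303 05 05 355 355 303 355 05 303 05 303 355 05 303 05 05 355 355, which concatenate to the answer.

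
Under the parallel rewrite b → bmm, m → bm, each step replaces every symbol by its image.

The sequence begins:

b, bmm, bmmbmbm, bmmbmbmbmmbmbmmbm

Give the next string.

Replace each of the 17 characters of bmmbmbmbmmbmbmmbm in place — bmm bm bm bmm bm bmm bm bmm bm bm bmm bm bmm bm bm bmm bm — and concatenate.

bmmbmbmbmmbmbmmbmbmmbmbmbmmbmbmmbmbmbmmbm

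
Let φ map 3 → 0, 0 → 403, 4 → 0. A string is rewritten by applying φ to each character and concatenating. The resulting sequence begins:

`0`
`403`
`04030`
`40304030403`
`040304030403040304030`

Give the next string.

Replace each of the 21 characters of 040304030403040304030 in place — 403 0 403 0 403 0 403 0 403 0 403 0 403 0 403 0 403 0 403 0 403 — and concatenate.

4030403040304030403040304030403040304030403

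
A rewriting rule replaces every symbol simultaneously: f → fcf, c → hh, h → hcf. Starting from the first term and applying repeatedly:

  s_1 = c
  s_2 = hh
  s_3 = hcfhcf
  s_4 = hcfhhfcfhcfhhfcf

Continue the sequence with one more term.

Applying the rule to each of the 16 symbols of hcfhhfcfhcfhhfcf gives the pieces hcf hh fcf hcf hcf fcf hh fcf hcf hh fcf hcf hcf fcf hh fcf, which concatenate to the answer.

hcfhhfcfhcfhcffcfhhfcfhcfhhfcfhcfhcffcfhhfcf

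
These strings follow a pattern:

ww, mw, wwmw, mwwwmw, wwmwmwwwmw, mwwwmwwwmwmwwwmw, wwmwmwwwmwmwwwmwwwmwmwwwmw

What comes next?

From term 3 onward, concatenate the second-to-last term with the last: ww·mw = wwmw, mw·wwmw = mwwwmw, …
The next term joins mwwwmwwwmwmwwwmw and wwmwmwwwmwmwwwmwwwmwmwwwmw.

mwwwmwwwmwmwwwmwwwmwmwwwmwmwwwmwwwmwmwwwmw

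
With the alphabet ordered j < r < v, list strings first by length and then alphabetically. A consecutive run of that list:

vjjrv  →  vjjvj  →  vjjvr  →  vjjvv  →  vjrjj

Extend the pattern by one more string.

vjrjr

Find the rightmost character of vjrjj below v, bump it to the next letter, and reset everything to its right to j.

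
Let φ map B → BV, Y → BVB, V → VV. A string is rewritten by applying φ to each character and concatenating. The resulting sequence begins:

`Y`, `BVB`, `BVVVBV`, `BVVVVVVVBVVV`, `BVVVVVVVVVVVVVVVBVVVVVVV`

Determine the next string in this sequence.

Replace each of the 24 characters of BVVVVVVVVVVVVVVVBVVVVVVV in place — BV VV VV VV VV VV VV VV VV VV VV VV VV VV VV VV BV VV VV VV VV VV VV VV — and concatenate.

BVVVVVVVVVVVVVVVVVVVVVVVVVVVVVVVBVVVVVVVVVVVVVVV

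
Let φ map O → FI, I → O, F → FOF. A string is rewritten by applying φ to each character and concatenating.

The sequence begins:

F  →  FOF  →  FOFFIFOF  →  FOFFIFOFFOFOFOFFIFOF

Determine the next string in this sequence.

φ(FOFFIFOFFOFOFOFFIFOF) expands symbol-by-symbol to FOF FI FOF FOF O FOF FI FOF FOF FI FOF FI FOF FI FOF FOF O FOF FI FOF; joining the 20 pieces gives the next term.

FOFFIFOFFOFOFOFFIFOFFOFFIFOFFIFOFFIFOFFOFOFOFFIFOF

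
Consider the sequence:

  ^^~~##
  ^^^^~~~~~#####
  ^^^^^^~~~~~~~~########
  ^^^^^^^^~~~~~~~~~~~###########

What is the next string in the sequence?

^^^^^^^^^^~~~~~~~~~~~~~~##############

Each string has the form ^^{2n} ~^{3n-1} #^{3n-1} (n = 1, 2, …).
For the next term, n = 5, so the run lengths are 10, 14, 14.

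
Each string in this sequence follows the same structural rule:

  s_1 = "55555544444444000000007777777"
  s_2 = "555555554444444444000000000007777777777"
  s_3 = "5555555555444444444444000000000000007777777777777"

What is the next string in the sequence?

55555555555544444444444444000000000000000007777777777777777

Term n consists of 2n 5's, followed by 2n+2 4's, followed by 3n-1 0's, followed by 3n-2 7's, where the shown terms are n = 3, 4, 5.
For the next term, n = 6, so the run lengths are 12, 14, 17, 16.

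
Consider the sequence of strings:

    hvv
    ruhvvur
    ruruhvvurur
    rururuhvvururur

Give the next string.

Every step adds ru to the front and ur to the end of the previous string.
So the next term is ru·rururuhvvururur·ur.

rurururuhvvurururur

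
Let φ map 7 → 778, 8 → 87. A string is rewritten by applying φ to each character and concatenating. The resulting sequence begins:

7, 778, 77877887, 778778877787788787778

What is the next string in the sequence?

Applying the rule to each of the 21 symbols of 778778877787788787778 gives the pieces 778 778 87 778 778 87 87 778 778 778 87 778 778 87 87 778 87 778 778 778 87, which concatenate to the answer.

7787788777877887877787787788777877887877788777877877887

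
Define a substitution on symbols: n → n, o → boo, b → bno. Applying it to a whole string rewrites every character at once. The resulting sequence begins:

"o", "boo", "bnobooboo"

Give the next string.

bnonboobnobooboobnobooboo

Apply φ to bnobooboo symbol by symbol: b→bno, n→n, o→boo, b→bno, o→boo, o→boo, b→bno, o→boo, o→boo; joined: bno n boo bno boo boo bno boo boo.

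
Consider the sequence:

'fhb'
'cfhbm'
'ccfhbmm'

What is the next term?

Every step adds c to the front and m to the end of the previous string.
So the next term is c·ccfhbmm·m.

cccfhbmmm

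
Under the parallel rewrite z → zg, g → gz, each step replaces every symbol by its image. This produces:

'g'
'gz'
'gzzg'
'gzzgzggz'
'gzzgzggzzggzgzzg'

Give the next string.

gzzgzggzzggzgzzgzggzgzzggzzgzggz

Replace each of the 16 characters of gzzgzggzzggzgzzg in place — gz zg zg gz zg gz gz zg zg gz gz zg gz zg zg gz — and concatenate.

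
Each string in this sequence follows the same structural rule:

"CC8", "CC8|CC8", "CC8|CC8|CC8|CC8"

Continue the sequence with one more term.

CC8|CC8|CC8|CC8|CC8|CC8|CC8|CC8

Every step duplicates the string with '|' between the halves.
So the next term is two copies of CC8|CC8|CC8|CC8 with '|' between the halves.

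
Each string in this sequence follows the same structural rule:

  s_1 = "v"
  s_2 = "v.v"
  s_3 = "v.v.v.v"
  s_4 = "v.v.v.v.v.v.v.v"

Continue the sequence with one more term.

Every step duplicates the string with '.' between the halves.
One more doubling of v.v.v.v.v.v.v.v gives the answer.

v.v.v.v.v.v.v.v.v.v.v.v.v.v.v.v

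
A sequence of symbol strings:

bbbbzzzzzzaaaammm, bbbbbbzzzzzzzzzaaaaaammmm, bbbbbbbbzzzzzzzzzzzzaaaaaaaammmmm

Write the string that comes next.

bbbbbbbbbbzzzzzzzzzzzzzzzaaaaaaaaaammmmmm

Term n consists of 2n b's, followed by 3n z's, followed by 2n a's, followed by n+1 m's, where the shown terms are n = 2, 3, 4.
For the next term, n = 5, so the run lengths are 10, 15, 10, 6.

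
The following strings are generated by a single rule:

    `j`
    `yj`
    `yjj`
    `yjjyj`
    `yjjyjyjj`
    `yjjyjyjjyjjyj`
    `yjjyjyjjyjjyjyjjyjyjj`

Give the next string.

This is a Fibonacci-style word recurrence s(k) = s(k−1)·s(k−2): e.g. yj·j = yjj.
So term 8 is yjjyjyjjyjjyjyjjyjyjj·yjjyjyjjyjjyj.

yjjyjyjjyjjyjyjjyjyjjyjjyjyjjyjjyj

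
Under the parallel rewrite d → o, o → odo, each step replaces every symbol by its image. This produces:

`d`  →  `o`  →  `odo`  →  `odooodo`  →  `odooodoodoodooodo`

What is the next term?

Rewriting the 17 symbols of odooodoodoodooodo one by one yields odo o odo odo odo o odo odo o odo odo o odo odo odo o odo; concatenated:

odooodoodoodooodoodooodoodooodoodoodooodo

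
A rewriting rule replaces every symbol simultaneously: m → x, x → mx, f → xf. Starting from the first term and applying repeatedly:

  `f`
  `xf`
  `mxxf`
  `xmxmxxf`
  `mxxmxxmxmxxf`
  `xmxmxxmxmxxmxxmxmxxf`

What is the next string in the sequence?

mxxmxxmxmxxmxxmxmxxmxmxxmxxmxmxxf

φ(xmxmxxmxmxxmxxmxmxxf) expands symbol-by-symbol to mx x mx x mx mx x mx x mx mx x mx mx x mx x mx mx xf; joining the 20 pieces gives the next term.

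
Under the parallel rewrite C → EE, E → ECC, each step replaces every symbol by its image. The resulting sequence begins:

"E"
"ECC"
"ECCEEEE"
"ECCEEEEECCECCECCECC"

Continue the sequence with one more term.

ECCEEEEECCECCECCECCECCEEEEECCEEEEECCEEEEECCEEEE

φ(ECCEEEEECCECCECCECC) expands symbol-by-symbol to ECC EE EE ECC ECC ECC ECC ECC EE EE ECC EE EE ECC EE EE ECC EE EE; joining the 19 pieces gives the next term.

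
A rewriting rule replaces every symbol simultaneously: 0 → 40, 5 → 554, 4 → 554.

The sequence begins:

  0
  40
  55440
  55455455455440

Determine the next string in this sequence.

55455455455455455455455455455455455455440

Applying the rule to each of the 14 symbols of 55455455455440 gives the pieces 554 554 554 554 554 554 554 554 554 554 554 554 554 40, which concatenate to the answer.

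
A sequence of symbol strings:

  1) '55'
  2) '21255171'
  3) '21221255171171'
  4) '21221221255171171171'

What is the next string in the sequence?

21221221221255171171171171

s(k+1) = 212·s(k)·171, so each term gains 212 as a prefix and 171 as a suffix.
So the next term is 212·21221221255171171171·171.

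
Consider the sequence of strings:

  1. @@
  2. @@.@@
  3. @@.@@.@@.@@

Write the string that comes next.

s(k+1) = s(k)·.·s(k) — each term doubles the last with '.' between the halves.
Doubling @@.@@.@@.@@ with '.' between the halves:

@@.@@.@@.@@.@@.@@.@@.@@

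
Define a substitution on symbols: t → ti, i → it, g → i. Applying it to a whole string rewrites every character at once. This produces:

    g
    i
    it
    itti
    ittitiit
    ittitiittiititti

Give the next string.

ittitiittiitittitiitittiittitiit

Replace each of the 16 characters of ittitiittiititti in place — it ti ti it ti it it ti ti it it ti it ti ti it — and concatenate.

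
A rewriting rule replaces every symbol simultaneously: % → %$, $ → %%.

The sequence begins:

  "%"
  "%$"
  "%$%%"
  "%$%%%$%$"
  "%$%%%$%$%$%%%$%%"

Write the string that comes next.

%$%%%$%$%$%%%$%%%$%%%$%$%$%%%$%$

Applying the rule to each of the 16 symbols of %$%%%$%$%$%%%$%% gives the pieces %$ %% %$ %$ %$ %% %$ %% %$ %% %$ %$ %$ %% %$ %$, which concatenate to the answer.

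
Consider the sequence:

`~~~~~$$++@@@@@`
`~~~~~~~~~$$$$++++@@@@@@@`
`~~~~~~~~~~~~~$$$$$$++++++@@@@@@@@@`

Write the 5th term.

~~~~~~~~~~~~~~~~~~~~~$$$$$$$$$$++++++++++@@@@@@@@@@@@@

Each string has the form ~^{4n+1} $^{2n} +^{2n} @^{2n+3} (n = 1, 2, …).
At n = 5 the blocks have lengths 21, 10, 10, 13.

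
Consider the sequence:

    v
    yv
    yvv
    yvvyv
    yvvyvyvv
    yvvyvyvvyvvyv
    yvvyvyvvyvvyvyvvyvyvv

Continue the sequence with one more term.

yvvyvyvvyvvyvyvvyvyvvyvvyvyvvyvvyv

This is a Fibonacci-style word recurrence s(k) = s(k−1)·s(k−2): e.g. yv·v = yvv.
The next term joins yvvyvyvvyvvyvyvvyvyvv and yvvyvyvvyvvyv.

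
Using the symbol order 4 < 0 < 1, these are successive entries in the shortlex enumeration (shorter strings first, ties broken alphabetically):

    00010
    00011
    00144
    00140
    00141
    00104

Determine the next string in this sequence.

Treat 00104 as a base-3 numeral over the given alphabet and add one, carrying through any trailing 1's.

00100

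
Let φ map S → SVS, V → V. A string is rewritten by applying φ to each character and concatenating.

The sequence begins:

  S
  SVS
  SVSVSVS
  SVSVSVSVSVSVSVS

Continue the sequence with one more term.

Rewriting the 15 symbols of SVSVSVSVSVSVSVS one by one yields SVS V SVS V SVS V SVS V SVS V SVS V SVS V SVS; concatenated:

SVSVSVSVSVSVSVSVSVSVSVSVSVSVSVS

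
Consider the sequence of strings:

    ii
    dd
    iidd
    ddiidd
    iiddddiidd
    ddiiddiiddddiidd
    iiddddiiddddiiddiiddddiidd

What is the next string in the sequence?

This is a Fibonacci-style word recurrence s(k) = s(k−2)·s(k−1): e.g. ii·dd = iidd.
Continuing: ddiiddiiddddiidd · iiddddiiddddiiddiiddddiidd gives term 8.

ddiiddiiddddiiddiiddddiiddddiiddiiddddiidd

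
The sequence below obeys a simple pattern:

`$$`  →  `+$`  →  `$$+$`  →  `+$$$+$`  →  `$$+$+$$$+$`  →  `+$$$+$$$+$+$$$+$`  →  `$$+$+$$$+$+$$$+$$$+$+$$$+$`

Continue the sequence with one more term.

From term 3 onward, concatenate the second-to-last term with the last: $$·+$ = $$+$, +$·$$+$ = +$$$+$, …
So term 8 is +$$$+$$$+$+$$$+$·$$+$+$$$+$+$$$+$$$+$+$$$+$.

+$$$+$$$+$+$$$+$$$+$+$$$+$+$$$+$$$+$+$$$+$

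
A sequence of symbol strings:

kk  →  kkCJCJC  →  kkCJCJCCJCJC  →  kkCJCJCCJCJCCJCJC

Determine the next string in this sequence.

kkCJCJCCJCJCCJCJCCJCJC

Every step adds CJCJC to the end: s(k+1) = s(k)·CJCJC.
One more step from kkCJCJCCJCJCCJCJC gives the answer.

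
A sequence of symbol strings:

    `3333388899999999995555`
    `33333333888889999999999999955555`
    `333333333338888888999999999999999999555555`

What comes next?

The n-th term is 3n-1 3's then 2n-1 8's then 4n+2 9's then n+2 5's, where the shown terms are n = 2, 3, 4.
At n = 5 the blocks have lengths 14, 9, 22, 7.

3333333333333388888888899999999999999999999995555555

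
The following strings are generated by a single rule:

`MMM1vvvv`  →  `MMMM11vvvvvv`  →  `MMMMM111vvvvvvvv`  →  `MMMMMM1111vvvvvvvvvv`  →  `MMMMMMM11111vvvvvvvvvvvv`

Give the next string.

MMMMMMMM111111vvvvvvvvvvvvvv

Reading off run lengths: M runs 3, 4, 5, 6, 7; 1 runs 1, 2, 3, 4, 5; v runs 4, 6, 8, 10, 12 — each is linear in n, where the shown terms are n = 2, 3, 4, 5, 6.
For the next term, n = 7, so the run lengths are 8, 6, 14.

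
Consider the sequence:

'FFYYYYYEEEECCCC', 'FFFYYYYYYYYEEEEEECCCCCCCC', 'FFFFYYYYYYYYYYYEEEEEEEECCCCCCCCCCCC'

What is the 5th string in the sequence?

The n-th term is n+1 F's then 3n+2 Y's then 2n+2 E's then 4n C's (n = 1, 2, …).
At n = 5 the blocks have lengths 6, 17, 12, 20.

FFFFFFYYYYYYYYYYYYYYYYYEEEEEEEEEEEECCCCCCCCCCCCCCCCCCCC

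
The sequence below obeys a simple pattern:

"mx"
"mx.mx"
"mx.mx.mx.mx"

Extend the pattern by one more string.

Each string is two copies of the previous one joined by '.'.
One more doubling of mx.mx.mx.mx gives the answer.

mx.mx.mx.mx.mx.mx.mx.mx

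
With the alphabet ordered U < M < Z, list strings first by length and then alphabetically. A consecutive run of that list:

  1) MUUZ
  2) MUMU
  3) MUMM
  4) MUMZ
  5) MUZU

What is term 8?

MMUU

Continuing the enumeration 3 steps past MUZU: MUZU → MUZM → MUZZ → (answer).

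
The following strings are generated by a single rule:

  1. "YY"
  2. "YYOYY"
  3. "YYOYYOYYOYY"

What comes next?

YYOYYOYYOYYOYYOYYOYYOYY

s(k+1) = s(k)·O·s(k) — each term doubles the last with 'O' between the halves.
So the next term is two copies of YYOYYOYYOYY with 'O' between the halves.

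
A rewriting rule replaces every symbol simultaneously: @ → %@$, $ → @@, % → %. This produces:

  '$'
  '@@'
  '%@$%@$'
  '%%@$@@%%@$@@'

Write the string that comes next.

Rewriting each symbol of %%@$@@%%@$@@: %→%, %→%, @→%@$, $→@@, @→%@$, @→%@$, %→%, %→%, @→%@$, $→@@, @→%@$, @→%@$, which concatenates to % % %@$ @@ %@$ %@$ % % %@$ @@ %@$ %@$.

%%%@$@@%@$%@$%%%@$@@%@$%@$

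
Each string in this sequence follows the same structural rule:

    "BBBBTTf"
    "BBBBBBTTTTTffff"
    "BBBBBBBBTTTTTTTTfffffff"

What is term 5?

BBBBBBBBBBBBTTTTTTTTTTTTTTfffffffffffff

The n-th term is 2n+2 B's then 3n-1 T's then 3n-2 f's (n = 1, 2, …).
At n = 5 the blocks have lengths 12, 14, 13.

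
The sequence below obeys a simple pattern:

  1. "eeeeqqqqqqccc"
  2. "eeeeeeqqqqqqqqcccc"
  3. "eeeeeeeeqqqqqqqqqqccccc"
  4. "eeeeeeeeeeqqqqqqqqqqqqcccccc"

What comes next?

eeeeeeeeeeeeqqqqqqqqqqqqqqccccccc

Each string has the form e^{2n} q^{2n+2} c^{n+1}, where the shown terms are n = 2, 3, 4, 5.
Setting n = 6 gives 12, 14, 7 characters in each block.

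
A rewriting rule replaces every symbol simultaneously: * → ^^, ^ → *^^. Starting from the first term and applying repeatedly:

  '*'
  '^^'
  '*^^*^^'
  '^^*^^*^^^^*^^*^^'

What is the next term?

*^^*^^^^*^^*^^^^*^^*^^*^^*^^^^*^^*^^^^*^^*^^

φ(^^*^^*^^^^*^^*^^) expands symbol-by-symbol to *^^ *^^ ^^ *^^ *^^ ^^ *^^ *^^ *^^ *^^ ^^ *^^ *^^ ^^ *^^ *^^; joining the 16 pieces gives the next term.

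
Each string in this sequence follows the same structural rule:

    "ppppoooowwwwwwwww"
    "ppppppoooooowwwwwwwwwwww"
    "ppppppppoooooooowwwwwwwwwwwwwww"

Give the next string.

Each string has the form p^{2n} o^{2n} w^{3n+3}, where the shown terms are n = 2, 3, 4.
At n = 5 the blocks have lengths 10, 10, 18.

ppppppppppoooooooooowwwwwwwwwwwwwwwwww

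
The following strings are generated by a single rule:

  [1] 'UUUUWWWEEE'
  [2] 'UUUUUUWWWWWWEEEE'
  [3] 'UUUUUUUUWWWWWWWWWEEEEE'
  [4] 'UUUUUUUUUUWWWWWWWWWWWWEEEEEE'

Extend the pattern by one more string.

UUUUUUUUUUUUWWWWWWWWWWWWWWWEEEEEEE

The n-th term is 2n+2 U's then 3n W's then n+2 E's (n = 1, 2, …).
At n = 5 the blocks have lengths 12, 15, 7.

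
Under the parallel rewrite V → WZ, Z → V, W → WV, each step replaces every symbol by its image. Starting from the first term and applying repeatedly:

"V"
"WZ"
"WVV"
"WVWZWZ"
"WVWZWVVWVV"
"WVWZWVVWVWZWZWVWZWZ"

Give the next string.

Replace each of the 19 characters of WVWZWVVWVWZWZWVWZWZ in place — WV WZ WV V WV WZ WZ WV WZ WV V WV V WV WZ WV V WV V — and concatenate.

WVWZWVVWVWZWZWVWZWVVWVVWVWZWVVWVV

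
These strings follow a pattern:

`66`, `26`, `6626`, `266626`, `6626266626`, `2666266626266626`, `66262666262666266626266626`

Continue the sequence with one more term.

From term 3 onward, concatenate the second-to-last term with the last: 66·26 = 6626, 26·6626 = 266626, …
So term 8 is 2666266626266626·66262666262666266626266626.

266626662626662666262666262666266626266626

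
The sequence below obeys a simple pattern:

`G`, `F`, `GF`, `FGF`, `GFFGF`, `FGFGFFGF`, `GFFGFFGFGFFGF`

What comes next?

Each term (from the third on) is the two preceding terms concatenated in order: term 3 = G·F = GF.
So term 8 is FGFGFFGF·GFFGFFGFGFFGF.

FGFGFFGFGFFGFFGFGFFGF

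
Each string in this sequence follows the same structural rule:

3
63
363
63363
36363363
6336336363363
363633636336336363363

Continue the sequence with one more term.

6336336363363363633636336336363363

This is a Fibonacci-style word recurrence s(k) = s(k−2)·s(k−1): e.g. 3·63 = 363.
The next term joins 6336336363363 and 363633636336336363363.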